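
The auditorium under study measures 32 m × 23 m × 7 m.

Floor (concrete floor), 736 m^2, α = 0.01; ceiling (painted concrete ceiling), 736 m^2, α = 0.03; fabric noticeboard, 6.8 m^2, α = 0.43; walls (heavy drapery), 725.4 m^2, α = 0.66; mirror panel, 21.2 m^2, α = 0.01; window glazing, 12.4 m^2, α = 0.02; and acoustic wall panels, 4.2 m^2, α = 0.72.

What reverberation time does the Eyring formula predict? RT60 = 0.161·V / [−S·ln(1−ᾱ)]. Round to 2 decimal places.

1.42 s

S = Σ Sᵢ = 2242.0 m^2.
Σ(Sᵢαᵢ) = 736·0.01 + 736·0.03 + 6.8·0.43 + 725.4·0.66 + 21.2·0.01 + 12.4·0.02 + 4.2·0.72 = 514.612.
ᾱ = 514.612 / 2242.0 = 0.2295.
Eyring denominator: −S ln(1−ᾱ) = 584.524.
V = 32 × 23 × 7 = 5152 m³.
RT60 = 0.161 × 5152 / 584.524 = 1.42 s.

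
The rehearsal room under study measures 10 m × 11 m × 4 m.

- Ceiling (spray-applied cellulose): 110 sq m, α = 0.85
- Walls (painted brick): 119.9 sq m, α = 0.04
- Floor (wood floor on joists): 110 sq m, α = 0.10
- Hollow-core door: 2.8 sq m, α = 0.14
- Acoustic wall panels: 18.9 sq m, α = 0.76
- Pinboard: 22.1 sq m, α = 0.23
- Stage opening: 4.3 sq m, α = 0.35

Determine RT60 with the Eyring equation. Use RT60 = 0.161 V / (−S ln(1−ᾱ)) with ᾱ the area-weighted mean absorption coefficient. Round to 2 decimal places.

Total surface area S = 110 + 119.9 + 110 + 2.8 + 18.9 + 22.1 + 4.3 = 388.0 sq m.
Absorption A = 110×0.85 + 119.9×0.04 + 110×0.10 + 2.8×0.14 + 18.9×0.76 + 22.1×0.23 + 4.3×0.35 = 130.640 sabins.
Mean coefficient ᾱ = A/S = 0.3367.
−S·ln(1−ᾱ) = −388.0 × ln(1 − 0.3367) = 159.285.
V = 10 × 11 × 4 = 440 m³.
RT60 = 0.161 × 440 / 159.285 = 0.44 s.

0.44 s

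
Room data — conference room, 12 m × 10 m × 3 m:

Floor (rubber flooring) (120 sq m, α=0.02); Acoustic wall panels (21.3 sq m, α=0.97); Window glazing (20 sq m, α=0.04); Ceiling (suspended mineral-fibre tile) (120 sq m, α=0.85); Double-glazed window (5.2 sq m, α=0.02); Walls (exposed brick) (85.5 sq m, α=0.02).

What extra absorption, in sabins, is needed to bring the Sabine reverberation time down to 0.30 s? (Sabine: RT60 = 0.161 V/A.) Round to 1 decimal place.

65.5 sabins

Equivalent absorption area: A₁ = 120*0.02 + 21.3*0.97 + 20*0.04 + 120*0.85 + 5.2*0.02 + 85.5*0.02 = 127.675 sq m.
V = 360 m³. Required absorption A₂ = 0.161 × 360 / 0.30 = 193.200 sabins.
Shortfall: 193.200 − 127.675 = 65.5 sabins.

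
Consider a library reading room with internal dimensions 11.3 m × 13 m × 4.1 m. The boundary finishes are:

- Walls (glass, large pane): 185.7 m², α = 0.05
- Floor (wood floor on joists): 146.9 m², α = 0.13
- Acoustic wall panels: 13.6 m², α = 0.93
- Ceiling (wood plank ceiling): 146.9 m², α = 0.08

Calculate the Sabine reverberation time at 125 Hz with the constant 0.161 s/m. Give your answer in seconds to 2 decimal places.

1.84 sec

Summing Sᵢαᵢ: 9.285 + 19.097 + 12.648 + 11.752 → A = 52.782 sabins.
Room volume: 602.29 m³.
Sabine: RT60 = 0.161 × 602.29 / 52.782 = 1.84 s.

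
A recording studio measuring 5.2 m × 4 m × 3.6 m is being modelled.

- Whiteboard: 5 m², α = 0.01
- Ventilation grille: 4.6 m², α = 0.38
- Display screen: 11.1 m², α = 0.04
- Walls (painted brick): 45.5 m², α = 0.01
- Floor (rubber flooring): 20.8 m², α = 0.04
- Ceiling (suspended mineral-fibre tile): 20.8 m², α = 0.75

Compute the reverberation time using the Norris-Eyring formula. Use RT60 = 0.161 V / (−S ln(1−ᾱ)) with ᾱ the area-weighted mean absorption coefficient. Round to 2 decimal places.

Total surface area S = 5 + 4.6 + 11.1 + 45.5 + 20.8 + 20.8 = 107.8 m².
Absorption A = 5·0.01 + 4.6·0.38 + 11.1·0.04 + 45.5·0.01 + 20.8·0.04 + 20.8·0.75 = 19.129 sabins.
Mean coefficient ᾱ = A/S = 0.1774.
−S·ln(1−ᾱ) = −107.8 × ln(1 − 0.1774) = 21.052.
V = 5.2 × 4 × 3.6 = 74.88 m³.
T = 0.161·V/[−S·ln(1−ᾱ)] = 0.161·74.88/21.052 = 0.57 s.

0.57 sec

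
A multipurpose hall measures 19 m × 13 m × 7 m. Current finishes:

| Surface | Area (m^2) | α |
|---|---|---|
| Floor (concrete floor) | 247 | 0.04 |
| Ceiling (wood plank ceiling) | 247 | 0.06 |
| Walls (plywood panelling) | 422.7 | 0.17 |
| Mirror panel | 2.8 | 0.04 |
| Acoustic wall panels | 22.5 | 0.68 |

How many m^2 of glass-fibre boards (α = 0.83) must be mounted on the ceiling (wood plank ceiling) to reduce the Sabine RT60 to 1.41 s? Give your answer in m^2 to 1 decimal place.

A₁ = Σ Sᵢαᵢ = 247×0.04 + 247×0.06 + 422.7×0.17 + 2.8×0.04 + 22.5×0.68 = 111.971 sabins.
V = 1729 m³. Target absorption A₂ = 0.161 × 1729 / 1.41 = 197.425 sabins.
Absorption to add: 197.425 − 111.971 = 85.454 sabins.
Each m^2 of panel replacing the ceiling (wood plank ceiling) adds (0.83 − 0.06) = 0.77 sabins.
Area = ΔA/Δα = 85.454/0.77 = 111.0 m^2.

111.0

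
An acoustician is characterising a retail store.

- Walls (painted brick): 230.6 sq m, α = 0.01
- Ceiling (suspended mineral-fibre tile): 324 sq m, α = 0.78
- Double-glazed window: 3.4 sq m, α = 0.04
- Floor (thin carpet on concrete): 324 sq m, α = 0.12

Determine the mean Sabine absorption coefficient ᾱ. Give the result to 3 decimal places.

Total surface area S = 882.0 sq m.
Weighted sum Σ Sα = 294.042.
ᾱ = 294.042 / 882.0 = 0.333.

0.333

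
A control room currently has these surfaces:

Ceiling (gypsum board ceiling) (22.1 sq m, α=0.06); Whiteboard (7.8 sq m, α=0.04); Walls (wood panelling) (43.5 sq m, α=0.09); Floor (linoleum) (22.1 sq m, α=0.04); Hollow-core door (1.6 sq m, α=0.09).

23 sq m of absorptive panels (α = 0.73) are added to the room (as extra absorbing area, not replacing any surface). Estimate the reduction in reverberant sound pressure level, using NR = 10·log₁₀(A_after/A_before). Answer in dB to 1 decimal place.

5.5 dB

A_before = Σ Sᵢαᵢ = 22.1×0.06 + 7.8×0.04 + 43.5×0.09 + 22.1×0.04 + 1.6×0.09 = 6.581 sabins.
Added absorption = 23 × 0.73 = 16.790 sabins.
New total A_after = 23.371 sabins.
NR = 10·log₁₀(23.371/6.581) = 5.5 dB.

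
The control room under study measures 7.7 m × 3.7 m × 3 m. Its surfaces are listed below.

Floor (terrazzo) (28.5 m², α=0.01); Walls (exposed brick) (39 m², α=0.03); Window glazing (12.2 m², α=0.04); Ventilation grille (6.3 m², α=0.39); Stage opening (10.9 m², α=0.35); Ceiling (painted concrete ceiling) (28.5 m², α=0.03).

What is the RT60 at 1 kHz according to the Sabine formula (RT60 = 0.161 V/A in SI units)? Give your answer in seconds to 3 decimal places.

1.517 sec

Total absorption A = 28.5*0.01 + 39*0.03 + 12.2*0.04 + 6.3*0.39 + 10.9*0.35 + 28.5*0.03
  = 0.285 + 1.170 + 0.488 + 2.457 + 3.815 + 0.855 = 9.070 m² sabins.
Room volume: 85.47 m³.
T = 0.161 V/A = 0.161·85.47/9.070 = 1.517 s.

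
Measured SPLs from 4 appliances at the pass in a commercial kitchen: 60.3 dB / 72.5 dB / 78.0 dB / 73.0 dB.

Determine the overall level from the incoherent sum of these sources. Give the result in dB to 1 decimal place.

Converting to relative power and adding: 10^(60.3/10) + 10^(72.5/10) + 10^(78.0/10) + 10^(73.0/10) = 1.019e+08.
Back to dB: 10·log₁₀ Σ = 80.1 dB.

80.1 dB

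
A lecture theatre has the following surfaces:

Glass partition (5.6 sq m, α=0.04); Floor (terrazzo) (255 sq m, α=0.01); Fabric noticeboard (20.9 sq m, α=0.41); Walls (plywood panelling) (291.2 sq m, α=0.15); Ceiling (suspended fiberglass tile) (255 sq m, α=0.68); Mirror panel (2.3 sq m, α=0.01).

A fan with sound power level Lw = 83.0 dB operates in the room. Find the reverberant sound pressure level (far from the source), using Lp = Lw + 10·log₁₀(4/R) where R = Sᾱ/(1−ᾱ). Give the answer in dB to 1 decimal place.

64.0 dB

Σ(Sᵢαᵢ) = 5.6×0.04 + 255×0.01 + 20.9×0.41 + 291.2×0.15 + 255×0.68 + 2.3×0.01 = 228.446; total area S = 830.0 sq m.
ᾱ = 228.446/830.0 = 0.2752; R = Sᾱ/(1−ᾱ) = 228.446/(1−0.2752) = 315.185 sq m.
Lp = 83.0 + 10·log₁₀(4/315.185) = 83.0 + (-18.97) = 64.0 dB.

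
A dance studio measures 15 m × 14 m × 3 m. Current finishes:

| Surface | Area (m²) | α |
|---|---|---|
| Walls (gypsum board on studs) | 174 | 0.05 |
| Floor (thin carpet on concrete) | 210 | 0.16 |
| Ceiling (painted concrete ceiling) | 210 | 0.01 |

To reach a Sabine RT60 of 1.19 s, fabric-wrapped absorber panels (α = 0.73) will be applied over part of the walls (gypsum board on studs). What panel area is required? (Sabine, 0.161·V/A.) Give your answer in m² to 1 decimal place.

A₁ = Σ Sᵢαᵢ = 174*0.05 + 210*0.16 + 210*0.01 = 44.400 sabins.
Required A₂ = 0.161·630/1.19 = 85.235 sabins.
ΔA needed = 85.235 − 44.400 = 40.835 sabins.
Each m² of panel replacing the walls (gypsum board on studs) adds (0.73 − 0.05) = 0.68 sabins.
Area = ΔA/Δα = 40.835/0.68 = 60.1 m².

60.1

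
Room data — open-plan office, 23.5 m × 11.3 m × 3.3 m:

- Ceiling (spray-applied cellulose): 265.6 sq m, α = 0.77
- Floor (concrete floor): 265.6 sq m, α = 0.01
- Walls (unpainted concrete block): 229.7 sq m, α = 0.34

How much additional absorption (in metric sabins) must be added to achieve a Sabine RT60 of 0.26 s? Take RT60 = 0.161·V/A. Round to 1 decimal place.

257.4 sabins

A₁ = Σ Sᵢαᵢ = 265.6*0.77 + 265.6*0.01 + 229.7*0.34 = 285.266 sabins.
Target A₂ = 0.161·876.315/0.26 = 542.641 sabins (V = 876.315 m³).
ΔA = A₂ − A₁ = 542.641 − 285.266 = 257.4 sabins.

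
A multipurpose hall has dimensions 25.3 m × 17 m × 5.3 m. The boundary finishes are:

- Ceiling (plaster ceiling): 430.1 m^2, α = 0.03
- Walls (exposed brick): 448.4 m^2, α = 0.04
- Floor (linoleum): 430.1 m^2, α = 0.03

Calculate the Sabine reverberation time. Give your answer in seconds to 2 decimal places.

Equivalent absorption area: A = 430.1×0.03 + 448.4×0.04 + 430.1×0.03 = 43.742 m^2.
Room volume: 2279.53 m³.
RT60 = 0.161 · V / A = 0.161 × 2279.53 / 43.742 = 8.39 s.

8.39 s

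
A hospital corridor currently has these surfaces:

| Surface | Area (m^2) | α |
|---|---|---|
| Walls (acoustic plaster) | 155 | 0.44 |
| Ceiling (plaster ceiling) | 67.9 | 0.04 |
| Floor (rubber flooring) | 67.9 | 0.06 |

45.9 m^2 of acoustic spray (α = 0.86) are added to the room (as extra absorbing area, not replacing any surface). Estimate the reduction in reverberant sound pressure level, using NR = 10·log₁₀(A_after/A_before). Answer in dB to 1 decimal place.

Equivalent absorption area: A_before = 155·0.44 + 67.9·0.04 + 67.9·0.06 = 74.990 m^2.
Treatment contributes 45.9·0.86 = 39.474 sabins.
A_after = 74.990 + 39.474 = 114.464 sabins.
NR = 10·log₁₀(114.464/74.990) = 1.8 dB.

1.8 dB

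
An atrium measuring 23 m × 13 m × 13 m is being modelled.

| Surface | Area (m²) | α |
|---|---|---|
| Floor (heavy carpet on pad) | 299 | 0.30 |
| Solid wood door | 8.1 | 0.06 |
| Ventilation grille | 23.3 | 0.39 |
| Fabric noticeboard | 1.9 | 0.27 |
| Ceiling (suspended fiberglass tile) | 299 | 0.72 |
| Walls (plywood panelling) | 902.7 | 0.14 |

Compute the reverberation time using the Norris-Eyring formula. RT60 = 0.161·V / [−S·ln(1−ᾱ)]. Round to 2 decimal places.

1.20 seconds

S = Σ Sᵢ = 1534.0 m².
Absorption A = 299·0.30 + 8.1·0.06 + 23.3·0.39 + 1.9·0.27 + 299·0.72 + 902.7·0.14 = 441.444 sabins.
Mean coefficient ᾱ = A/S = 0.2878.
−S·ln(1−ᾱ) = −1534.0 × ln(1 − 0.2878) = 520.634.
V = 23 × 13 × 13 = 3887 m³.
T = 0.161·V/[−S·ln(1−ᾱ)] = 0.161·3887/520.634 = 1.20 s.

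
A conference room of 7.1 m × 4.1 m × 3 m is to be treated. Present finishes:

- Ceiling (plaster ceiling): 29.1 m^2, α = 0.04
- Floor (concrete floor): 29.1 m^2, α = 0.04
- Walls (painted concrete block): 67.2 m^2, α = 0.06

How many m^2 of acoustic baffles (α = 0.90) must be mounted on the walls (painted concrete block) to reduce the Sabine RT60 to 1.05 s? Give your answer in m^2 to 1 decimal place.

Total absorption A₁ = 29.1*0.04 + 29.1*0.04 + 67.2*0.06
  = 1.164 + 1.164 + 4.032 = 6.360 m^2 sabins.
Required A₂ = 0.161·87.33/1.05 = 13.391 sabins.
ΔA needed = 13.391 − 6.360 = 7.031 sabins.
Each m^2 of panel replacing the walls (painted concrete block) adds (0.90 − 0.06) = 0.84 sabins.
Area = ΔA/Δα = 7.031/0.84 = 8.4 m^2.

8.4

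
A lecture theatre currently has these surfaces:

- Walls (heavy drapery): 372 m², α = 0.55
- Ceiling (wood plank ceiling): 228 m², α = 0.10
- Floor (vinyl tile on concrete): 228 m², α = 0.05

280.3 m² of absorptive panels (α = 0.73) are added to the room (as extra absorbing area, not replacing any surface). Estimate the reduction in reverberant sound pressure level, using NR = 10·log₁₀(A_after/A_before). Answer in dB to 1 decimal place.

2.7 dB

Equivalent absorption area: A_before = 372×0.55 + 228×0.10 + 228×0.05 = 238.800 m².
Added absorption = 280.3 × 0.73 = 204.619 sabins.
New total A_after = 443.419 sabins.
NR = 10·log₁₀(443.419/238.800) = 2.7 dB.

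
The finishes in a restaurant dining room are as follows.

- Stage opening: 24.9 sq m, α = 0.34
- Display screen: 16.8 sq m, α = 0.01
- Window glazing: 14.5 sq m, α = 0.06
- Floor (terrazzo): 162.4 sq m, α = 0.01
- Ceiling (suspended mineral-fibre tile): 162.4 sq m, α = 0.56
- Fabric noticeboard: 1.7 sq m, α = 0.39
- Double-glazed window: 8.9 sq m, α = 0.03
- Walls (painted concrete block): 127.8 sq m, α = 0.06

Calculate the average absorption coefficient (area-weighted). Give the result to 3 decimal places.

S = Σ Sᵢ = 24.9 + 16.8 + 14.5 + 162.4 + 162.4 + 1.7 + 8.9 + 127.8 = 519.4 sq m.
Σ(Sᵢαᵢ) = 24.9×0.34 + 16.8×0.01 + 14.5×0.06 + 162.4×0.01 + 162.4×0.56 + 1.7×0.39 + 8.9×0.03 + 127.8×0.06 = 110.670.
ᾱ = A/S = 0.213.

0.213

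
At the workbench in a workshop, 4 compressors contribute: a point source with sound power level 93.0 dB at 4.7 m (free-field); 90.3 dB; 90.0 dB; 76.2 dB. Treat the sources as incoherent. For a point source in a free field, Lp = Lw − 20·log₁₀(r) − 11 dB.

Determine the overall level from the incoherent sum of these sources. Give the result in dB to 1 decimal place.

Source at 4.7 m: Lp = 93.0 − 20·log₁₀(4.7) − 11 = 68.6 dB.
Sum in the linear (power) domain: Σ 10^(Lᵢ/10) = 10^(68.6/10) + 10^(90.3/10) + 10^(90.0/10) + 10^(76.2/10) = 2.12e+09.
Combined level = 10 log₁₀(2.12e+09) = 93.3 dB.

93.3 dB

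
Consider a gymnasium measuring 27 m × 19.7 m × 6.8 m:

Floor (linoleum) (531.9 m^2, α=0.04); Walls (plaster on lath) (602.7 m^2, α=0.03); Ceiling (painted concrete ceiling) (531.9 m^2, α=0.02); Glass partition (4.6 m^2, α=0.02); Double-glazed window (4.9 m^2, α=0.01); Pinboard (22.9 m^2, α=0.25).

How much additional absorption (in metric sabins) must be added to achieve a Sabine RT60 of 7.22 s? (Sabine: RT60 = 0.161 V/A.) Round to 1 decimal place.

24.8 sabins

A₁ = Σ Sᵢαᵢ = 531.9*0.04 + 602.7*0.03 + 531.9*0.02 + 4.6*0.02 + 4.9*0.01 + 22.9*0.25 = 55.861 sabins.
V = 3616.92 m³. Required absorption A₂ = 0.161 × 3616.92 / 7.22 = 80.654 sabins.
Additional absorption ΔA = 80.654 − 55.861 = 24.8 sabins.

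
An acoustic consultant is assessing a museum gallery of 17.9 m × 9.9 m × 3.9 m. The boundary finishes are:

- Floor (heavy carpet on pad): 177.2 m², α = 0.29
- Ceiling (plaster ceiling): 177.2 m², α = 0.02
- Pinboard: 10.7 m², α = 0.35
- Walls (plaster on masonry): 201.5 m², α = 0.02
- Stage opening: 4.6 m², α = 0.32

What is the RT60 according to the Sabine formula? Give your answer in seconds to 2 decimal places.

Equivalent absorption area: A = 177.2*0.29 + 177.2*0.02 + 10.7*0.35 + 201.5*0.02 + 4.6*0.32 = 64.179 m².
Room volume: 691.119 m³.
Sabine: RT60 = 0.161 × 691.119 / 64.179 = 1.73 s.

1.73 sec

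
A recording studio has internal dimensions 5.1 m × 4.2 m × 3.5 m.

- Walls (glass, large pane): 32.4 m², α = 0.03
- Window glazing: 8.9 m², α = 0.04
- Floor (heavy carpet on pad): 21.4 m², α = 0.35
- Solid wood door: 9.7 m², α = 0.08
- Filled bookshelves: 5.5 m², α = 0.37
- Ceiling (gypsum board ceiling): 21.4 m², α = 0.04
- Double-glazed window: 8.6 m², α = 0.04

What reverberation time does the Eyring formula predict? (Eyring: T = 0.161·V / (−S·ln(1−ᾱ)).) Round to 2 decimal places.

S = Σ Sᵢ = 107.9 m².
Σ(Sᵢαᵢ) = 32.4×0.03 + 8.9×0.04 + 21.4×0.35 + 9.7×0.08 + 5.5×0.37 + 21.4×0.04 + 8.6×0.04 = 12.829.
Mean coefficient ᾱ = A/S = 0.1189.
Eyring denominator: −S ln(1−ᾱ) = 13.658.
V = 5.1 × 4.2 × 3.5 = 74.97 m³.
T = 0.161·V/[−S·ln(1−ᾱ)] = 0.161·74.97/13.658 = 0.88 s.

0.88 sec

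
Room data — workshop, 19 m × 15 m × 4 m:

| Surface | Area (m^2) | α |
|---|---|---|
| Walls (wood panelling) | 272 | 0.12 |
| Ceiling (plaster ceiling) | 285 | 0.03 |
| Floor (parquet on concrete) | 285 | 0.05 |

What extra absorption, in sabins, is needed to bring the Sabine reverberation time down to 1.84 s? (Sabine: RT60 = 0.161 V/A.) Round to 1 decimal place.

Summing Sᵢαᵢ: 32.640 + 8.550 + 14.250 → A₁ = 55.440 sabins.
Target A₂ = 0.161·1140/1.84 = 99.750 sabins (V = 1140 m³).
Shortfall: 99.750 − 55.440 = 44.3 sabins.

44.3 sabins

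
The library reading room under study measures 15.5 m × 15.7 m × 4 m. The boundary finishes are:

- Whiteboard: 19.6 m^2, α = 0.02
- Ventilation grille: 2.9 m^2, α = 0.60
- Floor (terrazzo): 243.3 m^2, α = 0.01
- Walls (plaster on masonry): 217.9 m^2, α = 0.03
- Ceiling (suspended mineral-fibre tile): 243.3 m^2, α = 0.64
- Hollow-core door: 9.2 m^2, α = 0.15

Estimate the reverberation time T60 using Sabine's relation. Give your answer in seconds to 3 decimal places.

A = Σ Sᵢαᵢ = 19.6·0.02 + 2.9·0.60 + 243.3·0.01 + 217.9·0.03 + 243.3·0.64 + 9.2·0.15 = 168.194 sabins.
V = 15.5·15.7·4 = 973.4 m³.
T = 0.161 V/A = 0.161·973.4/168.194 = 0.932 s.

0.932 sec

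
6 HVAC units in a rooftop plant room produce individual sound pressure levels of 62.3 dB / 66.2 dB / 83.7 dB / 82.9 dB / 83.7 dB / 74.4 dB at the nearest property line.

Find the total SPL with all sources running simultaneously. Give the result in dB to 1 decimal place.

88.4 dB

Converting to relative power and adding: 10^(62.3/10) + 10^(66.2/10) + 10^(83.7/10) + 10^(82.9/10) + 10^(83.7/10) + 10^(74.4/10) = 6.972e+08.
L_total = 10·log₁₀(6.972e+08) = 88.4 dB.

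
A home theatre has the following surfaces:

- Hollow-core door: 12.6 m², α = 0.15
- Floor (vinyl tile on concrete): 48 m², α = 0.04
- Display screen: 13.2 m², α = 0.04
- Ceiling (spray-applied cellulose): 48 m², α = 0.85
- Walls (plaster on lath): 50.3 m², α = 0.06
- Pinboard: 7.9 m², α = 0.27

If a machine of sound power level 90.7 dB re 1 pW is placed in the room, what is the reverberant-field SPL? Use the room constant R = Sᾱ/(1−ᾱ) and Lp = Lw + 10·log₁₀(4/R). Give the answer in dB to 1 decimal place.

A = 50.289 sabins; S = 180.0 m².
ᾱ = 0.2794, so room constant R = A/(1−ᾱ) = 69.788 m².
Lp = 90.7 + 10·log₁₀(4/69.788) = 90.7 + (-12.42) = 78.3 dB.

78.3 dB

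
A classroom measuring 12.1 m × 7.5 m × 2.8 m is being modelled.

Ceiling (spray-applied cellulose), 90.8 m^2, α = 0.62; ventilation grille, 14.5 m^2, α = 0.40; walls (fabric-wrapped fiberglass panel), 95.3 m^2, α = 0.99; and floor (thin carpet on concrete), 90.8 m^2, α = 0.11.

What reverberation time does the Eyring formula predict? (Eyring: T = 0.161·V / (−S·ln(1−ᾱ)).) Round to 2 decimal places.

S = Σ Sᵢ = 291.4 m^2.
Absorption A = 90.8·0.62 + 14.5·0.40 + 95.3·0.99 + 90.8·0.11 = 166.431 sabins.
Mean coefficient ᾱ = A/S = 0.5711.
−S·ln(1−ᾱ) = −291.4 × ln(1 − 0.5711) = 246.679.
V = 12.1 × 7.5 × 2.8 = 254.1 m³.
T = 0.161·V/[−S·ln(1−ᾱ)] = 0.161·254.1/246.679 = 0.17 s.

0.17 sec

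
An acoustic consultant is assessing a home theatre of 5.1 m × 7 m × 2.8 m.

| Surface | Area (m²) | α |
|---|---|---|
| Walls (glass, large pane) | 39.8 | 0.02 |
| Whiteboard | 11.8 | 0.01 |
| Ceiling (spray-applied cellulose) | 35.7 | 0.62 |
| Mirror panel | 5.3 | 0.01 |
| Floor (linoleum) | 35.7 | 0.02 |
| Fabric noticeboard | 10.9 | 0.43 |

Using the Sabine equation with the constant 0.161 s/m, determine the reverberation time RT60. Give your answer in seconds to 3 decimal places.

0.565 s

Total absorption A = 39.8×0.02 + 11.8×0.01 + 35.7×0.62 + 5.3×0.01 + 35.7×0.02 + 10.9×0.43
  = 0.796 + 0.118 + 22.134 + 0.053 + 0.714 + 4.687 = 28.502 m² sabins.
Room volume: 99.96 m³.
Sabine: RT60 = 0.161 × 99.96 / 28.502 = 0.565 s.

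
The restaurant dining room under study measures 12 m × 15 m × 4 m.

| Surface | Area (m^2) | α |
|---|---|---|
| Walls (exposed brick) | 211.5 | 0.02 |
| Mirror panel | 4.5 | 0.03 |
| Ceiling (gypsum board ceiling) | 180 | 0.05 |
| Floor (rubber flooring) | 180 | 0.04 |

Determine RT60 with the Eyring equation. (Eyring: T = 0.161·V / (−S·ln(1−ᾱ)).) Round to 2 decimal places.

Total surface area S = 211.5 + 4.5 + 180 + 180 = 576.0 m^2.
Absorption A = 211.5×0.02 + 4.5×0.03 + 180×0.05 + 180×0.04 = 20.565 sabins.
ᾱ = 20.565 / 576.0 = 0.0357.
Eyring denominator: −S ln(1−ᾱ) = 20.939.
V = 12 × 15 × 4 = 720 m³.
T = 0.161·V/[−S·ln(1−ᾱ)] = 0.161·720/20.939 = 5.54 s.

5.54 seconds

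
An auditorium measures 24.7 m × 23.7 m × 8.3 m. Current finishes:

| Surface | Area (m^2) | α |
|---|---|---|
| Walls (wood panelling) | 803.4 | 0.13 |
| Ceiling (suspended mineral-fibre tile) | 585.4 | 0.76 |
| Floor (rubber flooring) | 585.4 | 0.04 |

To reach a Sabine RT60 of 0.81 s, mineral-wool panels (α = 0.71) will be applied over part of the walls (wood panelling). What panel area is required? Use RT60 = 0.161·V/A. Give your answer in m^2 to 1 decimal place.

677.6

A₁ = Σ Sᵢαᵢ = 803.4·0.13 + 585.4·0.76 + 585.4·0.04 = 572.762 sabins.
V = 4858.737 m³. Target absorption A₂ = 0.161 × 4858.737 / 0.81 = 965.749 sabins.
Absorption to add: 965.749 − 572.762 = 392.987 sabins.
Each m^2 of panel replacing the walls (wood panelling) adds (0.71 − 0.13) = 0.58 sabins.
Area = ΔA/Δα = 392.987/0.58 = 677.6 m^2.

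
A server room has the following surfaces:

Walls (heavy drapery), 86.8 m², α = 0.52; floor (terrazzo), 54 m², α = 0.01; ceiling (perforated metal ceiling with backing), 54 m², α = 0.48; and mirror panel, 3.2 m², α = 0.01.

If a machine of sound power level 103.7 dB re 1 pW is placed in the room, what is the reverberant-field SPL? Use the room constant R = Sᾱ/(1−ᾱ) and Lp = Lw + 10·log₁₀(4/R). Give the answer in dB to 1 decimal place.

89.2 dB

Σ(Sᵢαᵢ) = 86.8×0.52 + 54×0.01 + 54×0.48 + 3.2×0.01 = 71.628; total area S = 198.0 m².
ᾱ = 0.3618, so room constant R = A/(1−ᾱ) = 112.234 m².
Lp = 103.7 + 10·log₁₀(4/112.234) = 103.7 + (-14.48) = 89.2 dB.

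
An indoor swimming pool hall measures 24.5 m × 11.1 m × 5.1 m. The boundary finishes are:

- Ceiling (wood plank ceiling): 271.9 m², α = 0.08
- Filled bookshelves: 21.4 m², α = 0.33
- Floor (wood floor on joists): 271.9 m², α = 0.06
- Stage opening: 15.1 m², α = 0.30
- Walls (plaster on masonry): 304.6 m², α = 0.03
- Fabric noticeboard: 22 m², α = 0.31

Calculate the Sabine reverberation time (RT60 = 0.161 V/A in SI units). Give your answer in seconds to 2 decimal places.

Total absorption A = 271.9×0.08 + 21.4×0.33 + 271.9×0.06 + 15.1×0.30 + 304.6×0.03 + 22×0.31
  = 21.752 + 7.062 + 16.314 + 4.530 + 9.138 + 6.820 = 65.616 m² sabins.
V = 24.5·11.1·5.1 = 1386.945 m³.
RT60 = 0.161 · V / A = 0.161 × 1386.945 / 65.616 = 3.40 s.

3.40 s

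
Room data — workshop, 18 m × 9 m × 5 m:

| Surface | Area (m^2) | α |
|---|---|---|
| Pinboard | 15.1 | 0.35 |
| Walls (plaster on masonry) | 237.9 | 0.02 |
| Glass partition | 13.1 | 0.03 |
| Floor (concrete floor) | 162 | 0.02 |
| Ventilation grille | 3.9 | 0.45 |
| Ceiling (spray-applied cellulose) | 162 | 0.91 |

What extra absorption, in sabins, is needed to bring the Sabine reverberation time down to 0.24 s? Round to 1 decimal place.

Summing Sᵢαᵢ: 5.285 + 4.758 + 0.393 + 3.240 + 1.755 + 147.420 → A₁ = 162.851 sabins.
V = 810 m³. Required absorption A₂ = 0.161 × 810 / 0.24 = 543.375 sabins.
Shortfall: 543.375 − 162.851 = 380.5 sabins.

380.5 sabins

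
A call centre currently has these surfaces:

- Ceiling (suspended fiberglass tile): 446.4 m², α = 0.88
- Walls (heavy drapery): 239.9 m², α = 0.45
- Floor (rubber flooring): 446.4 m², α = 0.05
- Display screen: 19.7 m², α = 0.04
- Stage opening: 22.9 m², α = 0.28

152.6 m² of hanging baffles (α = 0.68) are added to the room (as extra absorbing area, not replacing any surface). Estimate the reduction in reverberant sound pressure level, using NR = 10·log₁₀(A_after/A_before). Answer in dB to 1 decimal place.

0.8 dB

Summing Sᵢαᵢ: 392.832 + 107.955 + 22.320 + 0.788 + 6.412 → A_before = 530.307 sabins.
Treatment contributes 152.6·0.68 = 103.768 sabins.
A_after = 530.307 + 103.768 = 634.075 sabins.
NR = 10·log₁₀(634.075/530.307) = 0.8 dB.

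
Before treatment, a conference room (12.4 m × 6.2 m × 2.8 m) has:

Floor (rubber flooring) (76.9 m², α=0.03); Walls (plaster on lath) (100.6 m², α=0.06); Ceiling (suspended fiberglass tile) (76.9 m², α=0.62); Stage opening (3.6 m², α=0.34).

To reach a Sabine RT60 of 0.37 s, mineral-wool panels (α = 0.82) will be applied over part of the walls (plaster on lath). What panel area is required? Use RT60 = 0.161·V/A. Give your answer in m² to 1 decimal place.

47.9

Equivalent absorption area: A₁ = 76.9×0.03 + 100.6×0.06 + 76.9×0.62 + 3.6×0.34 = 57.245 m².
Required A₂ = 0.161·215.264/0.37 = 93.669 sabins.
ΔA needed = 93.669 − 57.245 = 36.424 sabins.
Net gain per m²: Δα = 0.82 − 0.06 = 0.76.
Panel area = 36.424 / 0.76 = 47.9 m².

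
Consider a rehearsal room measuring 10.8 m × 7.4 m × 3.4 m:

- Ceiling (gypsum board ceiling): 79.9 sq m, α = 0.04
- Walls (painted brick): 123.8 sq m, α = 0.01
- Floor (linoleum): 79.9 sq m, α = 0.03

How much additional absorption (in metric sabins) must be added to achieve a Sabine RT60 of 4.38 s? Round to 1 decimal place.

3.2 sabins

Total absorption A₁ = 79.9×0.04 + 123.8×0.01 + 79.9×0.03
  = 3.196 + 1.238 + 2.397 = 6.831 sq m sabins.
Target A₂ = 0.161·271.728/4.38 = 9.988 sabins (V = 271.728 m³).
Shortfall: 9.988 − 6.831 = 3.2 sabins.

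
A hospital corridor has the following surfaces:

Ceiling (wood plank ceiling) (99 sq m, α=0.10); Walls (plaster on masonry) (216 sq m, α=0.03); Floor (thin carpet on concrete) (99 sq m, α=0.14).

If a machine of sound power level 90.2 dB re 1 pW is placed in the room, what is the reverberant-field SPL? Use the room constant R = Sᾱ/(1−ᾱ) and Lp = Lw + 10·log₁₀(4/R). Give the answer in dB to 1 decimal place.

Σ(Sᵢαᵢ) = 99·0.10 + 216·0.03 + 99·0.14 = 30.240; total area S = 414.0 sq m.
ᾱ = 30.240/414.0 = 0.0730; R = Sᾱ/(1−ᾱ) = 30.240/(1−0.0730) = 32.621 sq m.
Lp = Lw + 10 log₁₀(4/R) = 90.2 -9.11 = 81.1 dB.

81.1 dB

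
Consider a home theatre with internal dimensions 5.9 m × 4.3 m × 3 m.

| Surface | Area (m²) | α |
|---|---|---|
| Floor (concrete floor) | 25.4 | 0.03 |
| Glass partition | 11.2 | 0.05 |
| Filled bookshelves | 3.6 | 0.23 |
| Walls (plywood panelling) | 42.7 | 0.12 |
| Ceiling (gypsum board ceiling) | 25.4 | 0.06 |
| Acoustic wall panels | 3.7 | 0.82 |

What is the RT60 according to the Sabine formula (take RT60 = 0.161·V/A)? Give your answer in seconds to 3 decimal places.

1.036 s

Equivalent absorption area: A = 25.4×0.03 + 11.2×0.05 + 3.6×0.23 + 42.7×0.12 + 25.4×0.06 + 3.7×0.82 = 11.832 m².
Volume V = 5.9 × 4.3 × 3 = 76.11 m³.
Sabine: RT60 = 0.161 × 76.11 / 11.832 = 1.036 s.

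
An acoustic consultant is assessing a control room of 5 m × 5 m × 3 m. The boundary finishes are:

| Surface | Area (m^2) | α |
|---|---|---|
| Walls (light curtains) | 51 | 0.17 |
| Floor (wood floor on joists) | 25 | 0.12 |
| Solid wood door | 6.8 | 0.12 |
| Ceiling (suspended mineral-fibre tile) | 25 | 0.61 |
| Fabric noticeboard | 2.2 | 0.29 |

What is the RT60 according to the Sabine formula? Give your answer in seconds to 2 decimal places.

0.43 s

Total absorption A = 51×0.17 + 25×0.12 + 6.8×0.12 + 25×0.61 + 2.2×0.29
  = 8.670 + 3.000 + 0.816 + 15.250 + 0.638 = 28.374 m^2 sabins.
Room volume: 75 m³.
RT60 = 0.161 · V / A = 0.161 × 75 / 28.374 = 0.43 s.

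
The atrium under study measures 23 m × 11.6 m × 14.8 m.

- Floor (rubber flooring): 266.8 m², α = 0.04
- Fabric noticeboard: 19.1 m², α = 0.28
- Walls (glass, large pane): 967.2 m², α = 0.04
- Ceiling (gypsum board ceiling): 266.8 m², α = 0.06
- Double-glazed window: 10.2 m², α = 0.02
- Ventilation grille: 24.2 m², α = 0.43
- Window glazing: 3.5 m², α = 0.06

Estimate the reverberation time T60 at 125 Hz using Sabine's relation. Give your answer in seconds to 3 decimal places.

Equivalent absorption area: A = 266.8×0.04 + 19.1×0.28 + 967.2×0.04 + 266.8×0.06 + 10.2×0.02 + 24.2×0.43 + 3.5×0.06 = 81.536 m².
V = 23·11.6·14.8 = 3948.64 m³.
Sabine: RT60 = 0.161 × 3948.64 / 81.536 = 7.797 s.

7.797 s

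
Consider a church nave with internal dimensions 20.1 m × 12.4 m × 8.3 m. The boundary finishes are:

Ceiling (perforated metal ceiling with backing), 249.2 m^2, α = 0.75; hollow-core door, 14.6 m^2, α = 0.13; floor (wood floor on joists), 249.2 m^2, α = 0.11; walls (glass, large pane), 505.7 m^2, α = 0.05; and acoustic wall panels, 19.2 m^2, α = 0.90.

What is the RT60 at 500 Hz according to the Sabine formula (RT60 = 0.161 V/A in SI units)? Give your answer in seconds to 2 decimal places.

1.29 s

Total absorption A = 249.2×0.75 + 14.6×0.13 + 249.2×0.11 + 505.7×0.05 + 19.2×0.90
  = 186.900 + 1.898 + 27.412 + 25.285 + 17.280 = 258.775 m^2 sabins.
Volume V = 20.1 × 12.4 × 8.3 = 2068.692 m³.
T = 0.161 V/A = 0.161·2068.692/258.775 = 1.29 s.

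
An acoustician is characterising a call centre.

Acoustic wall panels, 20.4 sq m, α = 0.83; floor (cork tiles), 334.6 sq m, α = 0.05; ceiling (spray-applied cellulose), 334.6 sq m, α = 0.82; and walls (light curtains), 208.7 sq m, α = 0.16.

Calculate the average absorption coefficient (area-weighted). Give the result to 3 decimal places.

Total surface area S = 898.3 sq m.
Weighted sum Σ Sα = 341.426.
ᾱ = 341.426 / 898.3 = 0.380.

0.380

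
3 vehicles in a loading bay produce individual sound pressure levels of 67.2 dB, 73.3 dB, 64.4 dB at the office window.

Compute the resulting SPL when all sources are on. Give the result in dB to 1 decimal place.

74.7 dB

Converting to relative power and adding: 10^(67.2/10) + 10^(73.3/10) + 10^(64.4/10) = 2.938e+07.
L_total = 10·log₁₀(2.938e+07) = 74.7 dB.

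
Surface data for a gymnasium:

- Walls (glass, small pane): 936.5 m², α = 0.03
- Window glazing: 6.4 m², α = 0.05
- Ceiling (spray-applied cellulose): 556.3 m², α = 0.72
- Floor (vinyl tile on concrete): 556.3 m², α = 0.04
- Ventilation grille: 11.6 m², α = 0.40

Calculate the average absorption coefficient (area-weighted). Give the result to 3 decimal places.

Total surface area S = 2067.1 m².
Weighted sum Σ Sα = 455.843.
ᾱ = 455.843 / 2067.1 = 0.221.

0.221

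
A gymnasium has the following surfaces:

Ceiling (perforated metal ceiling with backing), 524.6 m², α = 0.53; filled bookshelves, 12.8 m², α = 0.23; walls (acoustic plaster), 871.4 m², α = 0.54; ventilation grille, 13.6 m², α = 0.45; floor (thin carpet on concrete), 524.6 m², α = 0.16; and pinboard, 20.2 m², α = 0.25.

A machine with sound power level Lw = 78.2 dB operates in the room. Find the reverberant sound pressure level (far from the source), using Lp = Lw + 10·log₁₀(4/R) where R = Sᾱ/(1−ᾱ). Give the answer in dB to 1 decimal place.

52.5 dB

Σ(Sᵢαᵢ) = 524.6×0.53 + 12.8×0.23 + 871.4×0.54 + 13.6×0.45 + 524.6×0.16 + 20.2×0.25 = 846.644; total area S = 1967.2 m².
ᾱ = 0.4304, so room constant R = A/(1−ᾱ) = 1486.383 m².
Lp = Lw + 10 log₁₀(4/R) = 78.2 -25.70 = 52.5 dB.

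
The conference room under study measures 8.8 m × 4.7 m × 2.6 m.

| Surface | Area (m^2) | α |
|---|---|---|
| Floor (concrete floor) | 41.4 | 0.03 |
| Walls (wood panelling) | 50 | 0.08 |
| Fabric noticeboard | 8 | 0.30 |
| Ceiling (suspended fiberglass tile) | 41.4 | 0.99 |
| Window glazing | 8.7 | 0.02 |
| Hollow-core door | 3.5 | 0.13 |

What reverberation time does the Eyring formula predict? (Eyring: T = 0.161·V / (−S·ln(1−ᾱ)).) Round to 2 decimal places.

0.29 s

S = Σ Sᵢ = 153.0 m^2.
Absorption A = 41.4·0.03 + 50·0.08 + 8·0.30 + 41.4·0.99 + 8.7·0.02 + 3.5·0.13 = 49.257 sabins.
Mean coefficient ᾱ = A/S = 0.3219.
−S·ln(1−ᾱ) = −153.0 × ln(1 − 0.3219) = 59.434.
V = 8.8 × 4.7 × 2.6 = 107.536 m³.
RT60 = 0.161 × 107.536 / 59.434 = 0.29 s.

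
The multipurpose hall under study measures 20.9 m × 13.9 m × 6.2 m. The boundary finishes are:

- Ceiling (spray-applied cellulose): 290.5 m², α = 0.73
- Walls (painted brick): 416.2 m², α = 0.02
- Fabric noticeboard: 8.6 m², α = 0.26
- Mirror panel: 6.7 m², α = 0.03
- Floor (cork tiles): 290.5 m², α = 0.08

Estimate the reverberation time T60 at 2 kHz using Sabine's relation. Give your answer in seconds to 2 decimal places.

1.18 s

Summing Sᵢαᵢ: 212.065 + 8.324 + 2.236 + 0.201 + 23.240 → A = 246.066 sabins.
Volume V = 20.9 × 13.9 × 6.2 = 1801.162 m³.
T = 0.161 V/A = 0.161·1801.162/246.066 = 1.18 s.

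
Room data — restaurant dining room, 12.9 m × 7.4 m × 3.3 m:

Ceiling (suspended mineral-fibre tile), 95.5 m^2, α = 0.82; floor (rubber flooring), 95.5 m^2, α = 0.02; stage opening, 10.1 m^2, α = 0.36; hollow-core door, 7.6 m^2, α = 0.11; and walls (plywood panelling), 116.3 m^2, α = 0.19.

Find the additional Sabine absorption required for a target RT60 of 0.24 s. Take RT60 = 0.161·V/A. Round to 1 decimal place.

104.5 sabins

Equivalent absorption area: A₁ = 95.5·0.82 + 95.5·0.02 + 10.1·0.36 + 7.6·0.11 + 116.3·0.19 = 106.789 m^2.
Target A₂ = 0.161·315.018/0.24 = 211.325 sabins (V = 315.018 m³).
ΔA = A₂ − A₁ = 211.325 − 106.789 = 104.5 sabins.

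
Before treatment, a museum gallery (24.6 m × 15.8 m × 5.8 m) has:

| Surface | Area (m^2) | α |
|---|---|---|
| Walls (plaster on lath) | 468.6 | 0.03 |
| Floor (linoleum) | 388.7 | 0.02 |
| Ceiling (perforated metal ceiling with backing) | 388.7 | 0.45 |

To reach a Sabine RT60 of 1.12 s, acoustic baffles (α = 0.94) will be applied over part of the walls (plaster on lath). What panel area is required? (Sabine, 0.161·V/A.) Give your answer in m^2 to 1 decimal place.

Equivalent absorption area: A₁ = 468.6*0.03 + 388.7*0.02 + 388.7*0.45 = 196.747 m^2.
V = 2254.344 m³. Target absorption A₂ = 0.161 × 2254.344 / 1.12 = 324.062 sabins.
ΔA needed = 324.062 − 196.747 = 127.315 sabins.
Net gain per m^2: Δα = 0.94 − 0.03 = 0.91.
Area = ΔA/Δα = 127.315/0.91 = 139.9 m^2.

139.9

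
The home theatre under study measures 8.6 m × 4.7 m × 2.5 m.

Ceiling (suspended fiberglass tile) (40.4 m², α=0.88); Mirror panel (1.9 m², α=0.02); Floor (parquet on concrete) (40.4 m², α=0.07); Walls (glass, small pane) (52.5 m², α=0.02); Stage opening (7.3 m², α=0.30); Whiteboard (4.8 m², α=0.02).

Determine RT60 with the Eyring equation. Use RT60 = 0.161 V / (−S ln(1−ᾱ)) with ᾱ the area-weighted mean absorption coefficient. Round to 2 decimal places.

S = Σ Sᵢ = 147.3 m².
Absorption A = 40.4·0.88 + 1.9·0.02 + 40.4·0.07 + 52.5·0.02 + 7.3·0.30 + 4.8·0.02 = 41.754 sabins.
ᾱ = 41.754 / 147.3 = 0.2835.
−S·ln(1−ᾱ) = −147.3 × ln(1 − 0.2835) = 49.106.
V = 8.6 × 4.7 × 2.5 = 101.05 m³.
T = 0.161·V/[−S·ln(1−ᾱ)] = 0.161·101.05/49.106 = 0.33 s.

0.33 s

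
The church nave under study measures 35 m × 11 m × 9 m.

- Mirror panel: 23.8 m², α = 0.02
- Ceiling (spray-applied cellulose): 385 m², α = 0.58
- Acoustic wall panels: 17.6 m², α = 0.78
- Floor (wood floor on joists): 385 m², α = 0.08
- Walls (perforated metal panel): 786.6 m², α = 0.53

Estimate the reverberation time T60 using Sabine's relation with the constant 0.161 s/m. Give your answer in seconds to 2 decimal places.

0.81 seconds

Summing Sᵢαᵢ: 0.476 + 223.300 + 13.728 + 30.800 + 416.898 → A = 685.202 sabins.
Volume V = 35 × 11 × 9 = 3465 m³.
Sabine: RT60 = 0.161 × 3465 / 685.202 = 0.81 s.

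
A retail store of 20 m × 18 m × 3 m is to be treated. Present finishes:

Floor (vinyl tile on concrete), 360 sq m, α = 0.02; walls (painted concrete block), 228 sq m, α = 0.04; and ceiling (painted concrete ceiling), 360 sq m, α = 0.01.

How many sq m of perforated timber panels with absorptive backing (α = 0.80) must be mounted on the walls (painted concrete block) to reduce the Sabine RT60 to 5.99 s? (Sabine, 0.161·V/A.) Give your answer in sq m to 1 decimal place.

12.0

Summing Sᵢαᵢ: 7.200 + 9.120 + 3.600 → A₁ = 19.920 sabins.
V = 1080 m³. Target absorption A₂ = 0.161 × 1080 / 5.99 = 29.028 sabins.
ΔA needed = 29.028 − 19.920 = 9.108 sabins.
Each sq m of panel replacing the walls (painted concrete block) adds (0.80 − 0.04) = 0.76 sabins.
Area = ΔA/Δα = 9.108/0.76 = 12.0 sq m.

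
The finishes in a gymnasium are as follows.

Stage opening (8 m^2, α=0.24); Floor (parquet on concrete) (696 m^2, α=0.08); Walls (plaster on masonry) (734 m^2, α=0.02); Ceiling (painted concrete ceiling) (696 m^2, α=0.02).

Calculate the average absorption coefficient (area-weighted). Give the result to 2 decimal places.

Total surface area S = 2134.0 m^2.
Weighted sum Σ Sα = 86.200.
ᾱ = 86.200 / 2134.0 = 0.04.

0.04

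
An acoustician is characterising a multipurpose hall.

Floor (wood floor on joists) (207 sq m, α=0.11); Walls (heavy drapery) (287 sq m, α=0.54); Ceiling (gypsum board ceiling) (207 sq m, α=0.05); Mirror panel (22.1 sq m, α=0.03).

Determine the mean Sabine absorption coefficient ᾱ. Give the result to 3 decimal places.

S = Σ Sᵢ = 207 + 287 + 207 + 22.1 = 723.1 sq m.
A = 207·0.11 + 287·0.54 + 207·0.05 + 22.1·0.03 = 188.763 sabins.
ᾱ = A/S = 0.261.

0.261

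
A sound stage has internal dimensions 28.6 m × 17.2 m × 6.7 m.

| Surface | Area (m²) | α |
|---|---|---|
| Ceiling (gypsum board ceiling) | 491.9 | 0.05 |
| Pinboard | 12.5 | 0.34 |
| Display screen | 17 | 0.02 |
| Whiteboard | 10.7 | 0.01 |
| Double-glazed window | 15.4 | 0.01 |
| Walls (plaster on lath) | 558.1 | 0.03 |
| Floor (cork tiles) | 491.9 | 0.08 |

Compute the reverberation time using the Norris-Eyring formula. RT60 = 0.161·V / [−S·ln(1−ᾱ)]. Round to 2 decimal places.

6.04 seconds

Total surface area S = 491.9 + 12.5 + 17 + 10.7 + 15.4 + 558.1 + 491.9 = 1597.5 m².
Σ(Sᵢαᵢ) = 491.9·0.05 + 12.5·0.34 + 17·0.02 + 10.7·0.01 + 15.4·0.01 + 558.1·0.03 + 491.9·0.08 = 85.541.
Mean coefficient ᾱ = A/S = 0.0535.
Eyring denominator: −S ln(1−ᾱ) = 87.837.
V = 28.6 × 17.2 × 6.7 = 3295.864 m³.
RT60 = 0.161 × 3295.864 / 87.837 = 6.04 s.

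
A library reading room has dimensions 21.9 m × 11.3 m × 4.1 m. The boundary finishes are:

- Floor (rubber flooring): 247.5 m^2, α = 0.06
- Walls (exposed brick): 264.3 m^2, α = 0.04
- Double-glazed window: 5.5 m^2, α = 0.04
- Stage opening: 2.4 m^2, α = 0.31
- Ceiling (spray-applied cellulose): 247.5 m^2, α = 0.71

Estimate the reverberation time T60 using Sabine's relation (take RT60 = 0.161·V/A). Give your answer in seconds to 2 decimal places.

Equivalent absorption area: A = 247.5*0.06 + 264.3*0.04 + 5.5*0.04 + 2.4*0.31 + 247.5*0.71 = 202.111 m^2.
Room volume: 1014.627 m³.
RT60 = 0.161 · V / A = 0.161 × 1014.627 / 202.111 = 0.81 s.

0.81 s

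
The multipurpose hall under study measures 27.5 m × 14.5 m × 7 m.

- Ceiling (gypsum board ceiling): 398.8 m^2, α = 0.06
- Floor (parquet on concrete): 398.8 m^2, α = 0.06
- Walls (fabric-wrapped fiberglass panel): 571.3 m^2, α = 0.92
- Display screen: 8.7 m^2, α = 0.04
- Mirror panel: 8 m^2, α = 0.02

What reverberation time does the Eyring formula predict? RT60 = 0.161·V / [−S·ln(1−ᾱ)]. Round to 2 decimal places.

Total surface area S = 398.8 + 398.8 + 571.3 + 8.7 + 8 = 1385.6 m^2.
Absorption A = 398.8·0.06 + 398.8·0.06 + 571.3·0.92 + 8.7·0.04 + 8·0.02 = 573.960 sabins.
ᾱ = 573.960 / 1385.6 = 0.4142.
−S·ln(1−ᾱ) = −1385.6 × ln(1 − 0.4142) = 740.987.
V = 27.5 × 14.5 × 7 = 2791.25 m³.
T = 0.161·V/[−S·ln(1−ᾱ)] = 0.161·2791.25/740.987 = 0.61 s.

0.61 sec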